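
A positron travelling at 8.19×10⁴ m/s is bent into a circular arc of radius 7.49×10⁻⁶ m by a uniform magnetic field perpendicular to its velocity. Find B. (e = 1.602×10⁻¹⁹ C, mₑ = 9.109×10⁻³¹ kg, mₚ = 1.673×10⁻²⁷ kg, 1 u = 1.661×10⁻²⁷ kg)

From |q|vB = mv²/r, B = mv/(|q|r).
B = (9.109×10⁻³¹)(8.19×10⁴)/((1.602×10⁻¹⁹)(7.49×10⁻⁶)) ≈ 0.0622 T.

B ≈ 0.0622 T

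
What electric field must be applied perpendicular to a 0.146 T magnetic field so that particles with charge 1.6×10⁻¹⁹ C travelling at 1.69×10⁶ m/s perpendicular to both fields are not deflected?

For straight-line motion qE = qvB, so E = vB.
E = 1.69×10⁶ × 0.146 = 2.47×10⁵ V/m.

E = 2.47×10⁵ V/m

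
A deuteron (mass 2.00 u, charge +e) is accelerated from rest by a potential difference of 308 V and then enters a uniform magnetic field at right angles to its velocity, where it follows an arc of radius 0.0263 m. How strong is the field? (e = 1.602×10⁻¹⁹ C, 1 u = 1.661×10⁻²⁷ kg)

v = √(2|q|V/m) = √(2·1.602×10⁻¹⁹·308/3.322×10⁻²⁷) ≈ 1.724×10⁵ m/s.
B = mv/(|q|r) = (3.322×10⁻²⁷)(1.724×10⁵)/((1.602×10⁻¹⁹)(0.0263)) ≈ 0.136 T.

B ≈ 0.136 T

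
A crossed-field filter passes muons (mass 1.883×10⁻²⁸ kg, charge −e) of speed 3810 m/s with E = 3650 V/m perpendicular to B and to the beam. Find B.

Balance of forces in the selector: qE = qvB ⇒ B = E/v.
B = 3650/3810 = 0.958 T.

B = 0.958 T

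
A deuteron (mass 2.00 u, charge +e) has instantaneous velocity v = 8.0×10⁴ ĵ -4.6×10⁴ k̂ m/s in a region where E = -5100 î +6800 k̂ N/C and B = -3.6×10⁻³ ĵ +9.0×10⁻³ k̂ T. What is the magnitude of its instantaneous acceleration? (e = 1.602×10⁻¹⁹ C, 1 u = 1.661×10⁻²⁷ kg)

|a| ≈ 3.94×10¹¹ m/s²

v×B = (554, 0, 0) N/C.
E + v×B = (-4550, 0, 6800) N/C.
F = q(E + v×B) = (1.602×10⁻¹⁹ C)·(-4550, 0, 6800) = (-7.28×10⁻¹⁶, 0, 1.09×10⁻¹⁵) N.
|a| = |F|/m = 1.310×10⁻¹⁵/3.322×10⁻²⁷ ≈ 3.94×10¹¹ m/s².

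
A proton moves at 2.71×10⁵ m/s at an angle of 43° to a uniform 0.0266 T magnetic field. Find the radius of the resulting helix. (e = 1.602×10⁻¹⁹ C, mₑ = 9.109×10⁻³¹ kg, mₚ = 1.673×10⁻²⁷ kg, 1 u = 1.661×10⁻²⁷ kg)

v⊥ = v sinθ = 2.71×10⁵·sin43° ≈ 1.848×10⁵ m/s.
r = m v⊥/(|q|B) = (1.673×10⁻²⁷)(1.848×10⁵)/((1.602×10⁻¹⁹)(0.0266)) ≈ 0.0726 m.

r ≈ 0.0726 m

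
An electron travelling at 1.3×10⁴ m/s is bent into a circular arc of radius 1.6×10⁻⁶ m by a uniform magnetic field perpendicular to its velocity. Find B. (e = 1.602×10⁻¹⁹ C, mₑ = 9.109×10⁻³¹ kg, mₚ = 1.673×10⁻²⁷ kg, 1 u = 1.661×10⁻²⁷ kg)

From |q|vB = mv²/r, B = mv/(|q|r).
B = (9.109×10⁻³¹)(1.3×10⁴)/((1.602×10⁻¹⁹)(1.6×10⁻⁶)) ≈ 0.046 T.

B ≈ 0.046 T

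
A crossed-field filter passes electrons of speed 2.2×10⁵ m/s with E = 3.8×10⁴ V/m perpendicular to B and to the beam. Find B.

Balance of forces in the selector: qE = qvB ⇒ B = E/v.
B = 3.8×10⁴/2.2×10⁵ = 0.17 T.

B = 0.17 T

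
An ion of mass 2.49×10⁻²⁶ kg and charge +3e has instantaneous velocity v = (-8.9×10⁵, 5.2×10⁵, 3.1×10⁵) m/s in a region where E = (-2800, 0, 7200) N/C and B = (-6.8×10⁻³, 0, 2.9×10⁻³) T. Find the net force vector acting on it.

F ≈ (-6.21×10⁻¹⁶, 2.27×10⁻¹⁶, 5.16×10⁻¹⁵) N

v×B = (1510, 473, 3540) N/C.
E + v×B = (-1290, 473, 1.07×10⁴) N/C.
F = q(E + v×B) = (4.806×10⁻¹⁹ C)·(-1290, 473, 1.07×10⁴) = (-6.21×10⁻¹⁶, 2.27×10⁻¹⁶, 5.16×10⁻¹⁵) N.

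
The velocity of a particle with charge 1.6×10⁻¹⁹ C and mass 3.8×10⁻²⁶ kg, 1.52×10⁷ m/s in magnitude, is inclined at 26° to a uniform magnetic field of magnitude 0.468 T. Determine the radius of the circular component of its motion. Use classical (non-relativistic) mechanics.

v⊥ = v sinθ = 1.52×10⁷·sin26° ≈ 6.663×10⁶ m/s.
r = m v⊥/(|q|B) = (3.8×10⁻²⁶)(6.663×10⁶)/((1.6×10⁻¹⁹)(0.468)) ≈ 3.38 m.

r ≈ 3.38 m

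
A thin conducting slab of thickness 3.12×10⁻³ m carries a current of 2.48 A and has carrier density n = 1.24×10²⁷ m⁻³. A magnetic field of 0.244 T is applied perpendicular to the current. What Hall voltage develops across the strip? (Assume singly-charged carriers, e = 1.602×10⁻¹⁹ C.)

V_H ≈ 9.76×10⁻⁷ V

V_H = IB/(n e t).
V_H = (2.48)(0.244)/((1.24×10²⁷)(1.602×10⁻¹⁹)(3.12×10⁻³)) ≈ 9.76×10⁻⁷ V.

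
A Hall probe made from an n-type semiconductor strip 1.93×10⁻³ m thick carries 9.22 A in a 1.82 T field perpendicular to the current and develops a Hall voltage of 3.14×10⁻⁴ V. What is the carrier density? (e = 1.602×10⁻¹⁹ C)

From V_H = IB/(n e t), n = IB/(V_H e t).
n = (9.22)(1.82)/((3.14×10⁻⁴)(1.602×10⁻¹⁹)(1.93×10⁻³)) ≈ 1.73×10²⁶ m⁻³.

n ≈ 1.73×10²⁶ m⁻³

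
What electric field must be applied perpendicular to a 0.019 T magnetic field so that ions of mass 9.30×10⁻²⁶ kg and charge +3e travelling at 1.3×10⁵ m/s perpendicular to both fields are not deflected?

For straight-line motion qE = qvB, so E = vB.
E = 1.3×10⁵ × 0.019 = 2500 V/m.

E = 2500 V/m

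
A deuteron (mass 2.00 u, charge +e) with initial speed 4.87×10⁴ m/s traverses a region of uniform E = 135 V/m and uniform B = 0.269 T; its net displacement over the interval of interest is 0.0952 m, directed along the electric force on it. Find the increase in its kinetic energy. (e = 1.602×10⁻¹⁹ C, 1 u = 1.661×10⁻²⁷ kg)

The magnetic force is always ⟂ v and does no work; only the electric force changes KE.
ΔKE = F_E · d = |q|E d = (1.602×10⁻¹⁹)(135)(0.0952) ≈ 2.06×10⁻¹⁸ J.

ΔKE ≈ 2.06×10⁻¹⁸ J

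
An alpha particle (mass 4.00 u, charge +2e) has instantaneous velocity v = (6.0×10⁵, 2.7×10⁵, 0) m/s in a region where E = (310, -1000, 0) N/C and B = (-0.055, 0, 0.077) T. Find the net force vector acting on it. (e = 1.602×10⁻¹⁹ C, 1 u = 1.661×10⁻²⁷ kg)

F ≈ (6.76×10⁻¹⁵, -1.51×10⁻¹⁴, 4.76×10⁻¹⁵) N

v×B = (2.08×10⁴, -4.62×10⁴, 1.48×10⁴) N/C.
E + v×B = (2.11×10⁴, -4.72×10⁴, 1.48×10⁴) N/C.
F = q(E + v×B) = (3.204×10⁻¹⁹ C)·(2.11×10⁴, -4.72×10⁴, 1.48×10⁴) = (6.76×10⁻¹⁵, -1.51×10⁻¹⁴, 4.76×10⁻¹⁵) N.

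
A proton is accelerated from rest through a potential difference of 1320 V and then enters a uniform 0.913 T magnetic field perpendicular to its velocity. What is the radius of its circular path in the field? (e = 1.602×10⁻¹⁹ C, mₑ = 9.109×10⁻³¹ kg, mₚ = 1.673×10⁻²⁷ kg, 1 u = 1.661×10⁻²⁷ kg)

Acceleration: |q|V = ½mv² ⇒ v = √(2|q|V/m) = √(2·1.602×10⁻¹⁹·1320/1.673×10⁻²⁷) ≈ 5.028×10⁵ m/s.
In the field: r = mv/(|q|B) = (1.673×10⁻²⁷)(5.028×10⁵)/((1.602×10⁻¹⁹)(0.913)) ≈ 5.75×10⁻³ m.

r ≈ 5.75×10⁻³ m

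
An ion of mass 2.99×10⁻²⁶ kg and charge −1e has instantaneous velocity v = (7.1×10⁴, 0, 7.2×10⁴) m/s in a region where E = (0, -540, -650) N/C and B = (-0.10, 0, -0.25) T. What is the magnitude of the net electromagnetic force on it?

|F| ≈ 1.61×10⁻¹⁵ N

v×B = (0, 1.06×10⁴, 0) N/C.
E + v×B = (0, 1.00×10⁴, -650) N/C.
F = q(E + v×B) = (−1.602×10⁻¹⁹ C)·(0, 1.00×10⁴, -650) = (0, -1.60×10⁻¹⁵, 1.04×10⁻¹⁶) N.
|F| = 1.61×10⁻¹⁵ N.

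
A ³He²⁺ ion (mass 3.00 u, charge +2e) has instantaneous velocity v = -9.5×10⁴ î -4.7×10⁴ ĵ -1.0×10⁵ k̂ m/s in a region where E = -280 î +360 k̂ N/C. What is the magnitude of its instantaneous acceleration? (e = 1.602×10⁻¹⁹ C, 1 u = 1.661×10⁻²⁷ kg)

Only an electric field acts, so F = qE = (3.204×10⁻¹⁹ C)·(-280, 0, 360) = (-8.97×10⁻¹⁷, 0, 1.15×10⁻¹⁶) N.
|a| = |F|/m = 1.461×10⁻¹⁶/4.983×10⁻²⁷ ≈ 2.93×10¹⁰ m/s².

|a| ≈ 2.93×10¹⁰ m/s²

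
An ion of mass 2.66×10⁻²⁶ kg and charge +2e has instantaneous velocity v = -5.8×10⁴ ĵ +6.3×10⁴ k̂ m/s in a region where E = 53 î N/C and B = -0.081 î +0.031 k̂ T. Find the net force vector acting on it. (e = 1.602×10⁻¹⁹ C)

v×B = (-1800, -5100, -4700) N/C.
E + v×B = (-1740, -5100, -4700) N/C.
F = q(E + v×B) = (3.204×10⁻¹⁹ C)·(-1740, -5100, -4700) = (-5.59×10⁻¹⁶, -1.64×10⁻¹⁵, -1.51×10⁻¹⁵) N.

F ≈ (-5.59×10⁻¹⁶, -1.64×10⁻¹⁵, -1.51×10⁻¹⁵) N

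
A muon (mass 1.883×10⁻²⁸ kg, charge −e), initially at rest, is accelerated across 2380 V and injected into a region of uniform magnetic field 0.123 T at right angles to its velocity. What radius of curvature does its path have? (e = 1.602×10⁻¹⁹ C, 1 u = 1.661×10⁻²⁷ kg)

r ≈ 0.0192 m

Acceleration: |q|V = ½mv² ⇒ v = √(2|q|V/m) = √(2·1.602×10⁻¹⁹·2380/1.883×10⁻²⁸) ≈ 2.012×10⁶ m/s.
In the field: r = mv/(|q|B) = (1.883×10⁻²⁸)(2.012×10⁶)/((1.602×10⁻¹⁹)(0.123)) ≈ 0.0192 m.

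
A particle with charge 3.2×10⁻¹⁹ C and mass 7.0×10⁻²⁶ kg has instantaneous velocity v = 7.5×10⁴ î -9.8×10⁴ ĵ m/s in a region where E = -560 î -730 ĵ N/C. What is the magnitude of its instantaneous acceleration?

|a| ≈ 4.21×10⁹ m/s²

Only an electric field acts, so F = qE = (3.2×10⁻¹⁹ C)·(-560, -730, 0) = (-1.79×10⁻¹⁶, -2.34×10⁻¹⁶, 0) N.
|a| = |F|/m = 2.944×10⁻¹⁶/7.0×10⁻²⁶ ≈ 4.21×10⁹ m/s².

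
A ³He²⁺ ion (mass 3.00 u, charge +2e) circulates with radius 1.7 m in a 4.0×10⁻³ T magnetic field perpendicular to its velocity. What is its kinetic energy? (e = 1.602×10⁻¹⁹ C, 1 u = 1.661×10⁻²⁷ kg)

v = |q|Br/m, then KE = ½mv² = (qBr)²/(2m).
v = (3.204×10⁻¹⁹)(4.0×10⁻³)(1.7)/4.983×10⁻²⁷ ≈ 4.372×10⁵ m/s.
KE = ½(4.983×10⁻²⁷)(4.372×10⁵)² ≈ 4.8×10⁻¹⁶ J.

KE ≈ 4.8×10⁻¹⁶ J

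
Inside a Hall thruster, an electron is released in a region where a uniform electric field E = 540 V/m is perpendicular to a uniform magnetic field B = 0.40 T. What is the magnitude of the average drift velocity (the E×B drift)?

In crossed fields the guiding centre drifts at v_d = |E×B|/B² = E/B, independent of charge and mass.
v_d = 540/0.40 = 1400 m/s.

v_d ≈ 1400 m/s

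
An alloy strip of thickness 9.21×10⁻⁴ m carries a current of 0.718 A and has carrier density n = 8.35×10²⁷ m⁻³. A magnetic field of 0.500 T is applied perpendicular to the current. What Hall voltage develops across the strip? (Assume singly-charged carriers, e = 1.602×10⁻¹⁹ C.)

V_H ≈ 2.91×10⁻⁷ V

V_H = IB/(n e t).
V_H = (0.718)(0.500)/((8.35×10²⁷)(1.602×10⁻¹⁹)(9.21×10⁻⁴)) ≈ 2.91×10⁻⁷ V.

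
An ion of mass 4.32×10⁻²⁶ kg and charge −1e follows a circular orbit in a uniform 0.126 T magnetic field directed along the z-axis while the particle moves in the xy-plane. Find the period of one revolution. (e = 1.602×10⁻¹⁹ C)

T ≈ 1.34×10⁻⁵ s

The cyclotron period depends only on m, q, B: T = 2πm/(|q|B).
T = 2π(4.32×10⁻²⁶)/((1.602×10⁻¹⁹)(0.126)) ≈ 1.34×10⁻⁵ s.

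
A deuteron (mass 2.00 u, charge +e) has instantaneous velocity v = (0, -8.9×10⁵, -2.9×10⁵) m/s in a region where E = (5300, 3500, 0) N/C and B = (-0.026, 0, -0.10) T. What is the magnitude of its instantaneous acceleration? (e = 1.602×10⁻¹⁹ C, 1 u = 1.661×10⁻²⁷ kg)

v×B = (8.90×10⁴, 7540, -2.31×10⁴) N/C.
E + v×B = (9.43×10⁴, 1.10×10⁴, -2.31×10⁴) N/C.
F = q(E + v×B) = (1.602×10⁻¹⁹ C)·(9.43×10⁴, 1.10×10⁴, -2.31×10⁴) = (1.51×10⁻¹⁴, 1.77×10⁻¹⁵, -3.71×10⁻¹⁵) N.
|a| = |F|/m = 1.566×10⁻¹⁴/3.322×10⁻²⁷ ≈ 4.71×10¹² m/s².

|a| ≈ 4.71×10¹² m/s²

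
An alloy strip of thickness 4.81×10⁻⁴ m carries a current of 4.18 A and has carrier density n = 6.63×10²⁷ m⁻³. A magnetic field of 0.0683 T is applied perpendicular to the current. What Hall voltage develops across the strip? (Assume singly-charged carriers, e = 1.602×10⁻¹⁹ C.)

V_H ≈ 5.59×10⁻⁷ V

V_H = IB/(n e t).
V_H = (4.18)(0.0683)/((6.63×10²⁷)(1.602×10⁻¹⁹)(4.81×10⁻⁴)) ≈ 5.59×10⁻⁷ V.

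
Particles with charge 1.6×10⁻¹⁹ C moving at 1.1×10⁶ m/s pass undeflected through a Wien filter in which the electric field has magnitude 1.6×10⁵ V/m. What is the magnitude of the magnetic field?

Balance of forces in the selector: qE = qvB ⇒ B = E/v.
B = 1.6×10⁵/1.1×10⁶ = 0.15 T.

B = 0.15 T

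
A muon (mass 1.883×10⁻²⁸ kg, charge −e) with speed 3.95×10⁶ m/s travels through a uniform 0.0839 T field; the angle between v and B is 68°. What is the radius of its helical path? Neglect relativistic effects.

r ≈ 0.0513 m

v⊥ = v sinθ = 3.95×10⁶·sin68° ≈ 3.662×10⁶ m/s.
r = m v⊥/(|q|B) = (1.883×10⁻²⁸)(3.662×10⁶)/((1.602×10⁻¹⁹)(0.0839)) ≈ 0.0513 m.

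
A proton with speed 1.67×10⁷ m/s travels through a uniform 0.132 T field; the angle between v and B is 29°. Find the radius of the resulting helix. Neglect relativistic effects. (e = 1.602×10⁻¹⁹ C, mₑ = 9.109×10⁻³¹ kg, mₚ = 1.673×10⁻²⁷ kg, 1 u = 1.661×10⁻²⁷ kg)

v⊥ = v sinθ = 1.67×10⁷·sin29° ≈ 8.096×10⁶ m/s.
r = m v⊥/(|q|B) = (1.673×10⁻²⁷)(8.096×10⁶)/((1.602×10⁻¹⁹)(0.132)) ≈ 0.641 m.

r ≈ 0.641 m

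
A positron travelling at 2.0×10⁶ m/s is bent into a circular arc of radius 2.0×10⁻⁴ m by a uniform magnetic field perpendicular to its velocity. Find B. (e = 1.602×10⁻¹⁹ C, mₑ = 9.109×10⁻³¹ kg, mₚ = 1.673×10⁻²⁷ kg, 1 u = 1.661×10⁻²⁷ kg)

B ≈ 0.057 T

From |q|vB = mv²/r, B = mv/(|q|r).
B = (9.109×10⁻³¹)(2.0×10⁶)/((1.602×10⁻¹⁹)(2.0×10⁻⁴)) ≈ 0.057 T.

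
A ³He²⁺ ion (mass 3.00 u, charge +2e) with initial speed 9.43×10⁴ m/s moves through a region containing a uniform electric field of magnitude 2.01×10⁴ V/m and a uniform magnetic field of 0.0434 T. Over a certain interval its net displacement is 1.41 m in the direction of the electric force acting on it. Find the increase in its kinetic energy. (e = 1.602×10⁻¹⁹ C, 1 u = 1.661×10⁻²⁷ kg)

ΔKE ≈ 9.08×10⁻¹⁵ J

The magnetic force is always ⟂ v and does no work; only the electric force changes KE.
ΔKE = F_E · d = |q|E d = (3.204×10⁻¹⁹)(2.01×10⁴)(1.41) ≈ 9.08×10⁻¹⁵ J.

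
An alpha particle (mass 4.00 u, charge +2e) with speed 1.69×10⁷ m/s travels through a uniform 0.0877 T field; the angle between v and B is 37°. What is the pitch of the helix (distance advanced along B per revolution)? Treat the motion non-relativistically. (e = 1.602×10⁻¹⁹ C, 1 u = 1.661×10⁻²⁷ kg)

v∥ = v cosθ = 1.69×10⁷·cos37° ≈ 1.350×10⁷ m/s.
T = 2πm/(|q|B) = 2π(6.644×10⁻²⁷)/((3.204×10⁻¹⁹)(0.0877)) ≈ 1.486×10⁻⁶ s.
pitch = v∥ T = (1.350×10⁷)(1.486×10⁻⁶) ≈ 20.1 m.

p ≈ 20.1 m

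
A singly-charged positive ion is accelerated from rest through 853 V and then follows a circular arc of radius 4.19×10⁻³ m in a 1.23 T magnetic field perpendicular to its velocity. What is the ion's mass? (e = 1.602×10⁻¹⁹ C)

m ≈ 2.49×10⁻²⁷ kg

Combine |q|V = ½mv² and r = mv/(|q|B): eliminate v to get m = qB²r²/(2V).
m = (1.602×10⁻¹⁹)(1.23)²(4.19×10⁻³)²/(2·853) ≈ 2.49×10⁻²⁷ kg.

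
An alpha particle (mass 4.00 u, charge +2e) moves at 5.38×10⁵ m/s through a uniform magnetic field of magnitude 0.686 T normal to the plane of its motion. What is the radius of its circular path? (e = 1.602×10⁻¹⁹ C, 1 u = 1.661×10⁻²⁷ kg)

The magnetic force provides the centripetal force: |q|vB = mv²/r.
r = mv/(|q|B) = (6.644×10⁻²⁷)(5.38×10⁵)/((3.204×10⁻¹⁹)(0.686)) ≈ 0.0163 m.

r ≈ 0.0163 m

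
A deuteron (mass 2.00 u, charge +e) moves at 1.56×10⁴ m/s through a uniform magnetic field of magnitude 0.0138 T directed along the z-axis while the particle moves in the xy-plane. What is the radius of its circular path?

r ≈ 0.0234 m

The magnetic force provides the centripetal force: |q|vB = mv²/r.
r = mv/(|q|B) = (3.322×10⁻²⁷)(1.56×10⁴)/((1.602×10⁻¹⁹)(0.0138)) ≈ 0.0234 m.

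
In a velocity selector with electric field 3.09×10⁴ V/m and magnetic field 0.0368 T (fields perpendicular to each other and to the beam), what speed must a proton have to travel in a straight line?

v = 8.40×10⁵ m/s

For undeflected motion the electric and magnetic forces balance: qE = qvB.
v = E/B = 3.09×10⁴/0.0368 = 8.40×10⁵ m/s.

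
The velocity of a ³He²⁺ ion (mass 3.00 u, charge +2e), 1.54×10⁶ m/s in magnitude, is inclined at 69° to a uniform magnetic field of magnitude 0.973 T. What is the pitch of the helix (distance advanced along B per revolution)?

v∥ = v cosθ = 1.54×10⁶·cos69° ≈ 5.519×10⁵ m/s.
T = 2πm/(|q|B) = 2π(4.983×10⁻²⁷)/((3.204×10⁻¹⁹)(0.973)) ≈ 1.004×10⁻⁷ s.
pitch = v∥ T = (5.519×10⁵)(1.004×10⁻⁷) ≈ 0.0554 m.

p ≈ 0.0554 m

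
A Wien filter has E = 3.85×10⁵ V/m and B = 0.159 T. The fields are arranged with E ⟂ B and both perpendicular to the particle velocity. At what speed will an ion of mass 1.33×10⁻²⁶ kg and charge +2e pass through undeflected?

Zero net Lorentz force requires |qE| = |q v×B|, i.e. E = vB.
v = E/B = 3.85×10⁵/0.159 = 2.42×10⁶ m/s.

v = 2.42×10⁶ m/s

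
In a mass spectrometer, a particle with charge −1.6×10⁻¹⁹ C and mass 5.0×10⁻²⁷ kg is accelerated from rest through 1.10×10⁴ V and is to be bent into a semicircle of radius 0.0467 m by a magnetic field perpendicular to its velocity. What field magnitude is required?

v = √(2|q|V/m) = √(2·1.6×10⁻¹⁹·1.10×10⁴/5.0×10⁻²⁷) ≈ 8.390×10⁵ m/s.
B = mv/(|q|r) = (5.0×10⁻²⁷)(8.390×10⁵)/((1.6×10⁻¹⁹)(0.0467)) ≈ 0.561 T.

B ≈ 0.561 T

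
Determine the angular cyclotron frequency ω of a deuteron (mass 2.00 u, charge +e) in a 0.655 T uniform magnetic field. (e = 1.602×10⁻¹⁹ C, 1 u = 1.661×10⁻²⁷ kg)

ω ≈ 3.16×10⁷ rad/s

ω = |q|B/m.
ω = (1.602×10⁻¹⁹)(0.655)/3.322×10⁻²⁷ ≈ 3.16×10⁷ rad/s.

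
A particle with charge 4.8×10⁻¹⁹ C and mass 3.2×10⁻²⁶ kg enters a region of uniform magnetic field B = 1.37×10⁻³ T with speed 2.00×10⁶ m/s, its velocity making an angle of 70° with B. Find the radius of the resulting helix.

v⊥ = v sinθ = 2.00×10⁶·sin70° ≈ 1.879×10⁶ m/s.
r = m v⊥/(|q|B) = (3.2×10⁻²⁶)(1.879×10⁶)/((4.8×10⁻¹⁹)(1.37×10⁻³)) ≈ 91.5 m.

r ≈ 91.5 m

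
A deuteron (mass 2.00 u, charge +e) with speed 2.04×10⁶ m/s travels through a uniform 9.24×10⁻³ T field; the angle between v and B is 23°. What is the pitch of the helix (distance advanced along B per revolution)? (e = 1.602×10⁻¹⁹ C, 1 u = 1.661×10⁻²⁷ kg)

v∥ = v cosθ = 2.04×10⁶·cos23° ≈ 1.878×10⁶ m/s.
T = 2πm/(|q|B) = 2π(3.322×10⁻²⁷)/((1.602×10⁻¹⁹)(9.24×10⁻³)) ≈ 1.410×10⁻⁵ s.
pitch = v∥ T = (1.878×10⁶)(1.410×10⁻⁵) ≈ 26.5 m.

p ≈ 26.5 m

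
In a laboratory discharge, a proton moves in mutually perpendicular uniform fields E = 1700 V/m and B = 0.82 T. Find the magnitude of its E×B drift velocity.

v_d ≈ 2100 m/s

The E×B drift speed is v_d = E/B.
v_d = 1700/0.82 = 2100 m/s.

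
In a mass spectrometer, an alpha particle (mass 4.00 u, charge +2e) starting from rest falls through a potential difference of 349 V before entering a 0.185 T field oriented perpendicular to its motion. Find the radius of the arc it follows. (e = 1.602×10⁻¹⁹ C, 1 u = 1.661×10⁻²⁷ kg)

Acceleration: |q|V = ½mv² ⇒ v = √(2|q|V/m) = √(2·3.204×10⁻¹⁹·349/6.644×10⁻²⁷) ≈ 1.835×10⁵ m/s.
In the field: r = mv/(|q|B) = (6.644×10⁻²⁷)(1.835×10⁵)/((3.204×10⁻¹⁹)(0.185)) ≈ 0.0206 m.

r ≈ 0.0206 m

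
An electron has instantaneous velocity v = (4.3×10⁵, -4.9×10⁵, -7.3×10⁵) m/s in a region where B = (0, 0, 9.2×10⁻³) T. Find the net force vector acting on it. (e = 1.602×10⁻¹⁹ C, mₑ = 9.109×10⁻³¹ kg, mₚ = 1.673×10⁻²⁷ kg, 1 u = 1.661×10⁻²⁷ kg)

F ≈ (7.22×10⁻¹⁶, 6.34×10⁻¹⁶, 0) N

v×B = (-4510, -3960, 0) N/C.
F = q v×B = (−1.602×10⁻¹⁹ C)·(-4510, -3960, 0) = (7.22×10⁻¹⁶, 6.34×10⁻¹⁶, 0) N.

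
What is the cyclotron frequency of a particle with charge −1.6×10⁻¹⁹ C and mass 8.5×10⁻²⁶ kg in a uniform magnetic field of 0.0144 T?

f = |q|B/(2πm).
f = (1.6×10⁻¹⁹)(0.0144)/(2π·8.5×10⁻²⁶) ≈ 4310 Hz.

f ≈ 4310 Hz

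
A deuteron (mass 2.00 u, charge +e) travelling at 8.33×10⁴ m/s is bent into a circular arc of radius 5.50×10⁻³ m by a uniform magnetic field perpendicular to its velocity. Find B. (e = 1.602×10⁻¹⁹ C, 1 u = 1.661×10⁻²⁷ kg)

B ≈ 0.314 T

From |q|vB = mv²/r, B = mv/(|q|r).
B = (3.322×10⁻²⁷)(8.33×10⁴)/((1.602×10⁻¹⁹)(5.50×10⁻³)) ≈ 0.314 T.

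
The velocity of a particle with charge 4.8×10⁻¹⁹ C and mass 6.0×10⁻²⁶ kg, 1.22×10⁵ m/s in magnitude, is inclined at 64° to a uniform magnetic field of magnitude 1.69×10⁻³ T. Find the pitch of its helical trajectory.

v∥ = v cosθ = 1.22×10⁵·cos64° ≈ 5.348×10⁴ m/s.
T = 2πm/(|q|B) = 2π(6.0×10⁻²⁶)/((4.8×10⁻¹⁹)(1.69×10⁻³)) ≈ 4.647×10⁻⁴ s.
pitch = v∥ T = (5.348×10⁴)(4.647×10⁻⁴) ≈ 24.9 m.

p ≈ 24.9 m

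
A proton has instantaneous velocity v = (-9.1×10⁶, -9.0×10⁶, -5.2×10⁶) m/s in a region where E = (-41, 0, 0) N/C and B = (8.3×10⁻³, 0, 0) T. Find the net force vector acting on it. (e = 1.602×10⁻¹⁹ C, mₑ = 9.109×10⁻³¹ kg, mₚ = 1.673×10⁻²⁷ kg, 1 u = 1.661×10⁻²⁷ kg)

F ≈ (-6.57×10⁻¹⁸, -6.91×10⁻¹⁵, 1.20×10⁻¹⁴) N

v×B = (0, -4.32×10⁴, 7.47×10⁴) N/C.
E + v×B = (-41.0, -4.32×10⁴, 7.47×10⁴) N/C.
F = q(E + v×B) = (1.602×10⁻¹⁹ C)·(-41.0, -4.32×10⁴, 7.47×10⁴) = (-6.57×10⁻¹⁸, -6.91×10⁻¹⁵, 1.20×10⁻¹⁴) N.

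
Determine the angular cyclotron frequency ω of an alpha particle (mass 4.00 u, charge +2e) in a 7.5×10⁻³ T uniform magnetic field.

ω = |q|B/m.
ω = (3.204×10⁻¹⁹)(7.5×10⁻³)/6.644×10⁻²⁷ ≈ 3.6×10⁵ rad/s.

ω ≈ 3.6×10⁵ rad/s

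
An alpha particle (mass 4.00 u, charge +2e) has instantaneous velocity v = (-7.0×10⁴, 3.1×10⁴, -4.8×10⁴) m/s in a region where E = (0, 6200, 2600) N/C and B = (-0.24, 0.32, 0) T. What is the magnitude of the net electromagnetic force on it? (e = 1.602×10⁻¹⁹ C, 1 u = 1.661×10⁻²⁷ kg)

v×B = (1.54×10⁴, 1.15×10⁴, -1.50×10⁴) N/C.
E + v×B = (1.54×10⁴, 1.77×10⁴, -1.24×10⁴) N/C.
F = q(E + v×B) = (3.204×10⁻¹⁹ C)·(1.54×10⁴, 1.77×10⁴, -1.24×10⁴) = (4.92×10⁻¹⁵, 5.68×10⁻¹⁵, -3.96×10⁻¹⁵) N.
|F| = 8.49×10⁻¹⁵ N.

|F| ≈ 8.49×10⁻¹⁵ N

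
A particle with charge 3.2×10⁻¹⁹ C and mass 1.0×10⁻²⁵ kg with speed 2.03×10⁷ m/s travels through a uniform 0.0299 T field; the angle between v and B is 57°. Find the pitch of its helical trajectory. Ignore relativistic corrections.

v∥ = v cosθ = 2.03×10⁷·cos57° ≈ 1.106×10⁷ m/s.
T = 2πm/(|q|B) = 2π(1.0×10⁻²⁵)/((3.2×10⁻¹⁹)(0.0299)) ≈ 6.567×10⁻⁵ s.
pitch = v∥ T = (1.106×10⁷)(6.567×10⁻⁵) ≈ 726 m.

p ≈ 726 m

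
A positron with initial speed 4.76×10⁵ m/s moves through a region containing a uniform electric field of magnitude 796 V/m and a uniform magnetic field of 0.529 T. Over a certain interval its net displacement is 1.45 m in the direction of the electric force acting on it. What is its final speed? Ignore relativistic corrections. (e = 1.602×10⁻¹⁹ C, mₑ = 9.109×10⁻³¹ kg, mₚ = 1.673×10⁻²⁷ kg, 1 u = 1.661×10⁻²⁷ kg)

B does no work; ΔKE = |q|E d.
½mv_f² = ½mv₀² + |q|Ed = ½(9.109×10⁻³¹)(4.76×10⁵)² + (1.602×10⁻¹⁹)(796)(1.45) ≈ 1.032×10⁻¹⁹ J + 1.849×10⁻¹⁶ J ≈ 1.850×10⁻¹⁶ J.
v_f = √(2·1.850×10⁻¹⁶/9.109×10⁻³¹) ≈ 2.02×10⁷ m/s.

v_f ≈ 2.02×10⁷ m/s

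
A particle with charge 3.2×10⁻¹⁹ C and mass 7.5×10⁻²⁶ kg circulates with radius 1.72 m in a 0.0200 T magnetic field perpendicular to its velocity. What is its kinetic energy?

KE ≈ 5040 eV

v = |q|Br/m, then KE = ½mv² = (qBr)²/(2m).
v = (3.2×10⁻¹⁹)(0.0200)(1.72)/7.5×10⁻²⁶ ≈ 1.468×10⁵ m/s.
KE = ½(7.5×10⁻²⁶)(1.468×10⁵)² ≈ 8.08×10⁻¹⁶ J = 5040 eV.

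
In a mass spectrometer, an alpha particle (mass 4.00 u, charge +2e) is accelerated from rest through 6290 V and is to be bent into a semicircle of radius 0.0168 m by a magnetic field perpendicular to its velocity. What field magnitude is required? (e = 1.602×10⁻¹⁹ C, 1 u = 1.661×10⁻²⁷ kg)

B ≈ 0.961 T

v = √(2|q|V/m) = √(2·3.204×10⁻¹⁹·6290/6.644×10⁻²⁷) ≈ 7.789×10⁵ m/s.
B = mv/(|q|r) = (6.644×10⁻²⁷)(7.789×10⁵)/((3.204×10⁻¹⁹)(0.0168)) ≈ 0.961 T.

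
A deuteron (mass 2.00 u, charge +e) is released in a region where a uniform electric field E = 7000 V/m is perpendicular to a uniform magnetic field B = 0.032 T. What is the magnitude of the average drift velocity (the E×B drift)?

v_d ≈ 2.2×10⁵ m/s

The steady drift has the magnetic force balancing the electric force, so v_d = E/B.
v_d = 7000/0.032 = 2.2×10⁵ m/s.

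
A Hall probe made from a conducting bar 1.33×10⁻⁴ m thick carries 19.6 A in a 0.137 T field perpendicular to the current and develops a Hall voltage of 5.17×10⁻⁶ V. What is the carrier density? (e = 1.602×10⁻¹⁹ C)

n ≈ 2.44×10²⁸ m⁻³

From V_H = IB/(n e t), n = IB/(V_H e t).
n = (19.6)(0.137)/((5.17×10⁻⁶)(1.602×10⁻¹⁹)(1.33×10⁻⁴)) ≈ 2.44×10²⁸ m⁻³.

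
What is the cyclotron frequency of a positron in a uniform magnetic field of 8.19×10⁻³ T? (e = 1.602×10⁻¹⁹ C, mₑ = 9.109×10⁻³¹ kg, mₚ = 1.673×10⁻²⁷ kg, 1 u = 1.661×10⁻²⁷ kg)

f = |q|B/(2πm).
f = (1.602×10⁻¹⁹)(8.19×10⁻³)/(2π·9.109×10⁻³¹) ≈ 2.29×10⁸ Hz.

f ≈ 2.29×10⁸ Hz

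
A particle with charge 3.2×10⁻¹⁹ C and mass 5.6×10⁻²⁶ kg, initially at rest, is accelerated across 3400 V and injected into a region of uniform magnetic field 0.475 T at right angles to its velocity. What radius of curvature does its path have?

r ≈ 0.0726 m

Acceleration: |q|V = ½mv² ⇒ v = √(2|q|V/m) = √(2·3.2×10⁻¹⁹·3400/5.6×10⁻²⁶) ≈ 1.971×10⁵ m/s.
In the field: r = mv/(|q|B) = (5.6×10⁻²⁶)(1.971×10⁵)/((3.2×10⁻¹⁹)(0.475)) ≈ 0.0726 m.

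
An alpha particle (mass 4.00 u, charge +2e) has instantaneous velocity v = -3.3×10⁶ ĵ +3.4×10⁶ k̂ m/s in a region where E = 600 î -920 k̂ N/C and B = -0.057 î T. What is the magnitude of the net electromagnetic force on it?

v×B = (0, -1.94×10⁵, -1.88×10⁵) N/C.
E + v×B = (600, -1.94×10⁵, -1.89×10⁵) N/C.
F = q(E + v×B) = (3.204×10⁻¹⁹ C)·(600, -1.94×10⁵, -1.89×10⁵) = (1.92×10⁻¹⁶, -6.21×10⁻¹⁴, -6.06×10⁻¹⁴) N.
|F| = 8.67×10⁻¹⁴ N.

|F| ≈ 8.67×10⁻¹⁴ N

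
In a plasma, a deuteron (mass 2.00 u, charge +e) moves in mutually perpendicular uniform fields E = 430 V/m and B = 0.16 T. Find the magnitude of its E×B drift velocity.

In crossed fields the guiding centre drifts at v_d = |E×B|/B² = E/B, independent of charge and mass.
v_d = 430/0.16 = 2700 m/s.

v_d ≈ 2700 m/s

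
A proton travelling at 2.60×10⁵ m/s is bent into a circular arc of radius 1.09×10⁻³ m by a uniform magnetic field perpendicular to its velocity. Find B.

B ≈ 2.49 T

From |q|vB = mv²/r, B = mv/(|q|r).
B = (1.673×10⁻²⁷)(2.60×10⁵)/((1.602×10⁻¹⁹)(1.09×10⁻³)) ≈ 2.49 T.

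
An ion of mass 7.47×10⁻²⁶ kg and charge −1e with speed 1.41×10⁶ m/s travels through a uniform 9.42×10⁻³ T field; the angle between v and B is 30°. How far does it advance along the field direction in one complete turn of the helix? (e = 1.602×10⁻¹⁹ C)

p ≈ 380 m

v∥ = v cosθ = 1.41×10⁶·cos30° ≈ 1.221×10⁶ m/s.
T = 2πm/(|q|B) = 2π(7.47×10⁻²⁶)/((1.602×10⁻¹⁹)(9.42×10⁻³)) ≈ 3.110×10⁻⁴ s.
pitch = v∥ T = (1.221×10⁶)(3.110×10⁻⁴) ≈ 380 m.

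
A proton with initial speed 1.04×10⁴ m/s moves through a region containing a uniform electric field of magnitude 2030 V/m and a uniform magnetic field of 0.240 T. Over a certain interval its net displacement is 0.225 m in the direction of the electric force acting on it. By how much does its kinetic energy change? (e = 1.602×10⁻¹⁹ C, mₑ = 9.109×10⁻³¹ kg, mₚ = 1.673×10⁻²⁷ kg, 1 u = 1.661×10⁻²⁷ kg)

ΔKE ≈ 7.32×10⁻¹⁷ J

The magnetic force is always ⟂ v and does no work; only the electric force changes KE.
ΔKE = F_E · d = |q|E d = (1.602×10⁻¹⁹)(2030)(0.225) ≈ 7.32×10⁻¹⁷ J.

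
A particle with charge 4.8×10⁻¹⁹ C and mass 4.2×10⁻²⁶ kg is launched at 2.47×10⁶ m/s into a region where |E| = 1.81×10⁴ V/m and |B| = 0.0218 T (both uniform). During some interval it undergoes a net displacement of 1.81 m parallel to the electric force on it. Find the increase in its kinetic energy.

ΔKE ≈ 1.57×10⁻¹⁴ J

The magnetic force is always ⟂ v and does no work; only the electric force changes KE.
ΔKE = F_E · d = |q|E d = (4.8×10⁻¹⁹)(1.81×10⁴)(1.81) ≈ 1.57×10⁻¹⁴ J.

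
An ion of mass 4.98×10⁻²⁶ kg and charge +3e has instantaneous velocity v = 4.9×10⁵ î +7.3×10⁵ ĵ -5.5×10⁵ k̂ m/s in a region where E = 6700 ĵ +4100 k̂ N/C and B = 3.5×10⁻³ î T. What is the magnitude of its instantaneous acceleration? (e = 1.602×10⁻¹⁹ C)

v×B = (0, -1920, -2560) N/C.
E + v×B = (0, 4780, 1540) N/C.
F = q(E + v×B) = (4.806×10⁻¹⁹ C)·(0, 4780, 1540) = (0, 2.29×10⁻¹⁵, 7.43×10⁻¹⁶) N.
|a| = |F|/m = 2.412×10⁻¹⁵/4.98×10⁻²⁶ ≈ 4.84×10¹⁰ m/s².

|a| ≈ 4.84×10¹⁰ m/s²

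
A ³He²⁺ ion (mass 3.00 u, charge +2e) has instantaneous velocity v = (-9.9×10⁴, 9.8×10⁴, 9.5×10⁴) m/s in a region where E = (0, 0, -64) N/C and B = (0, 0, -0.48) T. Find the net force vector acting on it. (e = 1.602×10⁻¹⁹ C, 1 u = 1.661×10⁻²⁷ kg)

v×B = (-4.70×10⁴, -4.75×10⁴, 0) N/C.
E + v×B = (-4.70×10⁴, -4.75×10⁴, -64.0) N/C.
F = q(E + v×B) = (3.204×10⁻¹⁹ C)·(-4.70×10⁴, -4.75×10⁴, -64.0) = (-1.51×10⁻¹⁴, -1.52×10⁻¹⁴, -2.05×10⁻¹⁷) N.

F ≈ (-1.51×10⁻¹⁴, -1.52×10⁻¹⁴, -2.05×10⁻¹⁷) N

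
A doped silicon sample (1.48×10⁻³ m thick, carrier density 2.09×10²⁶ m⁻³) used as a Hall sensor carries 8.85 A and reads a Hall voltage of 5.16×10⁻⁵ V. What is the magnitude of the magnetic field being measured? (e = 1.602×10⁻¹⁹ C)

B ≈ 0.289 T

From V_H = IB/(n e t), B = V_H n e t / I.
B = (5.16×10⁻⁵)(2.09×10²⁶)(1.602×10⁻¹⁹)(1.48×10⁻³)/8.85 ≈ 0.289 T.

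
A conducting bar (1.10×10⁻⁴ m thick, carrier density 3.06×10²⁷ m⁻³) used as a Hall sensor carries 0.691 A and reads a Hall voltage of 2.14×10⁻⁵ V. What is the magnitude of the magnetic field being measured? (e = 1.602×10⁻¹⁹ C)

B ≈ 1.67 T

From V_H = IB/(n e t), B = V_H n e t / I.
B = (2.14×10⁻⁵)(3.06×10²⁷)(1.602×10⁻¹⁹)(1.10×10⁻⁴)/0.691 ≈ 1.67 T.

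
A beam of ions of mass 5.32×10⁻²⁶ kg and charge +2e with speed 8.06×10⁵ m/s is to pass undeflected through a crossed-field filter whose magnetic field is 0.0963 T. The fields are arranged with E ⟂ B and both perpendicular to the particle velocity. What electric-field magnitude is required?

E = 7.76×10⁴ V/m

For straight-line motion qE = qvB, so E = vB.
E = 8.06×10⁵ × 0.0963 = 7.76×10⁴ V/m.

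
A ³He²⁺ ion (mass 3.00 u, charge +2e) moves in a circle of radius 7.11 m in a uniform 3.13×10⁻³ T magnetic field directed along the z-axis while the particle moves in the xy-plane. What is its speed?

v ≈ 1.43×10⁶ m/s

From |q|vB = mv²/r, v = |q|Br/m.
v = (3.204×10⁻¹⁹)(3.13×10⁻³)(7.11)/4.983×10⁻²⁷ ≈ 1.43×10⁶ m/s.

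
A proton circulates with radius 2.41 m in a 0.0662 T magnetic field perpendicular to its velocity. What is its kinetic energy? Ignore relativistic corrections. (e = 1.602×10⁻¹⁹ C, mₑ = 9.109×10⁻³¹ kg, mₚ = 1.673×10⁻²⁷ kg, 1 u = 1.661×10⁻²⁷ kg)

KE ≈ 1.22×10⁶ eV

v = |q|Br/m, then KE = ½mv² = (qBr)²/(2m).
v = (1.602×10⁻¹⁹)(0.0662)(2.41)/1.673×10⁻²⁷ ≈ 1.528×10⁷ m/s.
KE = ½(1.673×10⁻²⁷)(1.528×10⁷)² ≈ 1.95×10⁻¹³ J = 1.22×10⁶ eV.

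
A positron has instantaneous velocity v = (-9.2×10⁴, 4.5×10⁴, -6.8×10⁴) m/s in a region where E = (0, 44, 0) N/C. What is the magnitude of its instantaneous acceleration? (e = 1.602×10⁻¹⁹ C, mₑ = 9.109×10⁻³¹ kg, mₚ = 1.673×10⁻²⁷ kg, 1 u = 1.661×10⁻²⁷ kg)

|a| ≈ 7.74×10¹² m/s²

Only an electric field acts, so F = qE = (1.602×10⁻¹⁹ C)·(0, 44.0, 0) = (0, 7.05×10⁻¹⁸, 0) N.
|a| = |F|/m = 7.049×10⁻¹⁸/9.109×10⁻³¹ ≈ 7.74×10¹² m/s².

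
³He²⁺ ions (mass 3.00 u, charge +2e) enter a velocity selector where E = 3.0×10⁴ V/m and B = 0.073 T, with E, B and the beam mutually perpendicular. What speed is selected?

v = 4.1×10⁵ m/s

Zero net Lorentz force requires |qE| = |q v×B|, i.e. E = vB.
v = E/B = 3.0×10⁴/0.073 = 4.1×10⁵ m/s.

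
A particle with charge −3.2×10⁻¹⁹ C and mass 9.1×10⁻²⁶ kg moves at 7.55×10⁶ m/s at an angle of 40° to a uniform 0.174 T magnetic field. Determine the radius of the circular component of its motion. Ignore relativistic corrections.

v⊥ = v sinθ = 7.55×10⁶·sin40° ≈ 4.853×10⁶ m/s.
r = m v⊥/(|q|B) = (9.1×10⁻²⁶)(4.853×10⁶)/((3.2×10⁻¹⁹)(0.174)) ≈ 7.93 m.

r ≈ 7.93 m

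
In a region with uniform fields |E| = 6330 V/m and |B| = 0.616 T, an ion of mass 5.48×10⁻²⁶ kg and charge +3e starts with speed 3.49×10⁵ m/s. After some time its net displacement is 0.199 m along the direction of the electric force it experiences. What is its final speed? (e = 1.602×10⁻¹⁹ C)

B does no work; ΔKE = |q|E d.
½mv_f² = ½mv₀² + |q|Ed = ½(5.48×10⁻²⁶)(3.49×10⁵)² + (4.806×10⁻¹⁹)(6330)(0.199) ≈ 3.337×10⁻¹⁵ J + 6.054×10⁻¹⁶ J ≈ 3.943×10⁻¹⁵ J.
v_f = √(2·3.943×10⁻¹⁵/5.48×10⁻²⁶) ≈ 3.79×10⁵ m/s.

v_f ≈ 3.79×10⁵ m/s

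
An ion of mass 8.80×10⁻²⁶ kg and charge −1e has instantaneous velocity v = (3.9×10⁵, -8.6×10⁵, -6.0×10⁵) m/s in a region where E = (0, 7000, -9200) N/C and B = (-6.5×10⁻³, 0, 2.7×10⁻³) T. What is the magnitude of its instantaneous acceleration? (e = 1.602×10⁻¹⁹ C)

v×B = (-2320, 2850, -5590) N/C.
E + v×B = (-2320, 9850, -1.48×10⁴) N/C.
F = q(E + v×B) = (−1.602×10⁻¹⁹ C)·(-2320, 9850, -1.48×10⁴) = (3.72×10⁻¹⁶, -1.58×10⁻¹⁵, 2.37×10⁻¹⁵) N.
|a| = |F|/m = 2.871×10⁻¹⁵/8.80×10⁻²⁶ ≈ 3.26×10¹⁰ m/s².

|a| ≈ 3.26×10¹⁰ m/s²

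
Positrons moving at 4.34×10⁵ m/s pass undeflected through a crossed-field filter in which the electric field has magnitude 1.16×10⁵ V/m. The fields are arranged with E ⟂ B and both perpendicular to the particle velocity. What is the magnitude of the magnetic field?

B = 0.267 T

Balance of forces in the selector: qE = qvB ⇒ B = E/v.
B = 1.16×10⁵/4.34×10⁵ = 0.267 T.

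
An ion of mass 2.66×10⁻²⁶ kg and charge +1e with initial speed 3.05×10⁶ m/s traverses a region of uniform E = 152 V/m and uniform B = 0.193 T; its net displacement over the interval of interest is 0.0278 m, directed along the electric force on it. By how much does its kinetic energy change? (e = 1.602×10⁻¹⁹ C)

The magnetic force is always ⟂ v and does no work; only the electric force changes KE.
ΔKE = F_E · d = |q|E d = (1.602×10⁻¹⁹)(152)(0.0278) ≈ 6.77×10⁻¹⁹ J.

ΔKE ≈ 6.77×10⁻¹⁹ J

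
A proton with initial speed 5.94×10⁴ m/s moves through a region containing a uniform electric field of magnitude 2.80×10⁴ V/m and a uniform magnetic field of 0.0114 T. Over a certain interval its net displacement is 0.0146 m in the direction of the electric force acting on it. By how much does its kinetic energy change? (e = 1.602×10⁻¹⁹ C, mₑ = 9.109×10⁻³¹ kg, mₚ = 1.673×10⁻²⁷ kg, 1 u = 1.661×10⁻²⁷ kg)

The magnetic force is always ⟂ v and does no work; only the electric force changes KE.
ΔKE = F_E · d = |q|E d = (1.602×10⁻¹⁹)(2.80×10⁴)(0.0146) ≈ 6.55×10⁻¹⁷ J.

ΔKE ≈ 6.55×10⁻¹⁷ J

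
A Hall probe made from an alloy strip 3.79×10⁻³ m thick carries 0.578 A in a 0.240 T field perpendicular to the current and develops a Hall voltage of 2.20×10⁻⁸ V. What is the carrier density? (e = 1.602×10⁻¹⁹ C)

n ≈ 1.04×10²⁸ m⁻³

From V_H = IB/(n e t), n = IB/(V_H e t).
n = (0.578)(0.240)/((2.20×10⁻⁸)(1.602×10⁻¹⁹)(3.79×10⁻³)) ≈ 1.04×10²⁸ m⁻³.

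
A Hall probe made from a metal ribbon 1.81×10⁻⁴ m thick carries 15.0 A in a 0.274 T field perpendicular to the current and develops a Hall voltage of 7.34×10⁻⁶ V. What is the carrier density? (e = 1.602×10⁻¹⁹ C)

From V_H = IB/(n e t), n = IB/(V_H e t).
n = (15.0)(0.274)/((7.34×10⁻⁶)(1.602×10⁻¹⁹)(1.81×10⁻⁴)) ≈ 1.93×10²⁸ m⁻³.

n ≈ 1.93×10²⁸ m⁻³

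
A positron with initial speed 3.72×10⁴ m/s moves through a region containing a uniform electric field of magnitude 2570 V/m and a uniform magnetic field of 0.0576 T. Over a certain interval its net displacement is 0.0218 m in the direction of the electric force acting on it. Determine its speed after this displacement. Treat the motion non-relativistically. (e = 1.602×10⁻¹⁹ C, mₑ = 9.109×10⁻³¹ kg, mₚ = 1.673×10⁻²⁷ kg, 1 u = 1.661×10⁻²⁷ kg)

v_f ≈ 4.44×10⁶ m/s

B does no work; ΔKE = |q|E d.
½mv_f² = ½mv₀² + |q|Ed = ½(9.109×10⁻³¹)(3.72×10⁴)² + (1.602×10⁻¹⁹)(2570)(0.0218) ≈ 6.303×10⁻²² J + 8.975×10⁻¹⁸ J ≈ 8.976×10⁻¹⁸ J.
v_f = √(2·8.976×10⁻¹⁸/9.109×10⁻³¹) ≈ 4.44×10⁶ m/s.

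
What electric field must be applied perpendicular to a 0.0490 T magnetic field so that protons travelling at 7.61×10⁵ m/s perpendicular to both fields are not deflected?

E = 3.73×10⁴ V/m

For straight-line motion qE = qvB, so E = vB.
E = 7.61×10⁵ × 0.0490 = 3.73×10⁴ V/m.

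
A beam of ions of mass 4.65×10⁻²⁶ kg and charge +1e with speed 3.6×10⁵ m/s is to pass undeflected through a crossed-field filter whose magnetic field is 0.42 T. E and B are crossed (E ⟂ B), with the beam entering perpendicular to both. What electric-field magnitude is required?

E = 1.5×10⁵ V/m

For straight-line motion qE = qvB, so E = vB.
E = 3.6×10⁵ × 0.42 = 1.5×10⁵ V/m.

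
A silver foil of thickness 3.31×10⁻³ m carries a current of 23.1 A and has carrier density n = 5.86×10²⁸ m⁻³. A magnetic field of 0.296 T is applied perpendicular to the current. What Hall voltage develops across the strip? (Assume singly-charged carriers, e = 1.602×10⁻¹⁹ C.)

V_H = IB/(n e t).
V_H = (23.1)(0.296)/((5.86×10²⁸)(1.602×10⁻¹⁹)(3.31×10⁻³)) ≈ 2.20×10⁻⁷ V.

V_H ≈ 2.20×10⁻⁷ V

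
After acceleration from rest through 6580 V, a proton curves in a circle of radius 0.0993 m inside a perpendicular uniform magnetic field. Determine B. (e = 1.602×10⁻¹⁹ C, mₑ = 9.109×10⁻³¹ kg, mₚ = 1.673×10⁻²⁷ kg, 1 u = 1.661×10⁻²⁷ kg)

B ≈ 0.118 T

v = √(2|q|V/m) = √(2·1.602×10⁻¹⁹·6580/1.673×10⁻²⁷) ≈ 1.123×10⁶ m/s.
B = mv/(|q|r) = (1.673×10⁻²⁷)(1.123×10⁶)/((1.602×10⁻¹⁹)(0.0993)) ≈ 0.118 T.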